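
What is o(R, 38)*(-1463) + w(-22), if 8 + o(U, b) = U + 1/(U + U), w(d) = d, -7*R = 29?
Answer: 1039335/58 ≈ 17920.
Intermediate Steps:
R = -29/7 (R = -⅐*29 = -29/7 ≈ -4.1429)
o(U, b) = -8 + U + 1/(2*U) (o(U, b) = -8 + (U + 1/(U + U)) = -8 + (U + 1/(2*U)) = -8 + U + 1/(2*U))
o(R, 38)*(-1463) + w(-22) = (-8 - 29/7 + 1/(2*(-29/7)))*(-1463) - 22 = (-8 - 29/7 + (½)*(-7/29))*(-1463) - 22 = (-8 - 29/7 - 7/58)*(-1463) - 22 = -4979/406*(-1463) - 22 = 1040611/58 - 22 = 1039335/58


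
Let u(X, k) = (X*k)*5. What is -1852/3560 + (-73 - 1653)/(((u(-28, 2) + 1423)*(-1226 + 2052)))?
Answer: -219331387/420132510 ≈ -0.52205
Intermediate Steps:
u(X, k) = 5*X*k
-1852/3560 + (-73 - 1653)/(((u(-28, 2) + 1423)*(-1226 + 2052))) = -1852/3560 + (-73 - 1653)/(((5*(-28)*2 + 1423)*(-1226 + 2052))) = -1852*1/3560 - 1726*1/(826*(-280 + 1423)) = -463/890 - 1726/(1143*826) = -463/890 - 1726/944118 = -463/890 - 1726*1/944118 = -463/890 - 863/472059 = -219331387/420132510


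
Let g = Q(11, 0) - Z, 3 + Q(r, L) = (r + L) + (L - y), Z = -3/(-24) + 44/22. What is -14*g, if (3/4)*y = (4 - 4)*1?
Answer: -329/4 ≈ -82.250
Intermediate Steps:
y = 0 (y = 4*((4 - 4)*1)/3 = 4*(0*1)/3 = (4/3)*0 = 0)
Z = 17/8 (Z = -3*(-1/24) + 44*(1/22) = 1/8 + 2 = 17/8 ≈ 2.1250)
Q(r, L) = -3 + r + 2*L (Q(r, L) = -3 + ((r + L) + (L - 1*0)) = -3 + ((L + r) + (L + 0)) = -3 + ((L + r) + L) = -3 + (r + 2*L) = -3 + r + 2*L)
g = 47/8 (g = (-3 + 11 + 2*0) - 1*17/8 = (-3 + 11 + 0) - 17/8 = 8 - 17/8 = 47/8 ≈ 5.8750)
-14*g = -14*47/8 = -329/4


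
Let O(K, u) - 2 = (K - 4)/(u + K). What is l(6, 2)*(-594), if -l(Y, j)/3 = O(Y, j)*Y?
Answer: 24057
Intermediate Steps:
O(K, u) = 2 + (-4 + K)/(K + u) (O(K, u) = 2 + (K - 4)/(u + K) = 2 + (-4 + K)/(K + u))
l(Y, j) = -3*Y*(-4 + 2*j + 3*Y)/(Y + j) (l(Y, j) = -3*(-4 + 2*j + 3*Y)/(Y + j)*Y = -3*Y*(-4 + 2*j + 3*Y)/(Y + j))
l(6, 2)*(-594) = (3*6*(4 - 3*6 - 2*2)/(6 + 2))*(-594) = (3*6*(4 - 18 - 4)/8)*(-594) = (3*6*(1/8)*(-18))*(-594) = -81/2*(-594) = 24057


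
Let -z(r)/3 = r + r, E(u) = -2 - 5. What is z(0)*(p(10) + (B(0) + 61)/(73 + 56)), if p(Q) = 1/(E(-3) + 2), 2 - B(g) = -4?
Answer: 0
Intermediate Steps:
B(g) = 6 (B(g) = 2 - 1*(-4) = 2 + 4 = 6)
E(u) = -7
p(Q) = -1/5 (p(Q) = 1/(-7 + 2) = 1/(-5) = -1/5)
z(r) = -6*r (z(r) = -3*(r + r) = -6*r)
z(0)*(p(10) + (B(0) + 61)/(73 + 56)) = (-6*0)*(-1/5 + (6 + 61)/(73 + 56)) = 0*(-1/5 + 67/129) = 0*(206/645) = 0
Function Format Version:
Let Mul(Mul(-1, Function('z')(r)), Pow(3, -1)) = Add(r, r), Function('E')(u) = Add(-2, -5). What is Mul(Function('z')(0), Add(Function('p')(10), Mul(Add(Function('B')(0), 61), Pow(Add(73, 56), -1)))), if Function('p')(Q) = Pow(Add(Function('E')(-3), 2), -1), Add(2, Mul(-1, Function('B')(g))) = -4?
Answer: 0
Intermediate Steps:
Function('B')(g) = 6 (Function('B')(g) = Add(2, Mul(-1, -4)) = Add(2, 4) = 6)
Function('E')(u) = -7
Function('p')(Q) = Rational(-1, 5) (Function('p')(Q) = Pow(Add(-7, 2), -1) = Pow(-5, -1) = Rational(-1, 5))
Function('z')(r) = Mul(-6, r) (Function('z')(r) = Mul(-3, Add(r, r)) = Mul(-3, Mul(2, r)) = Mul(-6, r))
Mul(Function('z')(0), Add(Function('p')(10), Mul(Add(Function('B')(0), 61), Pow(Add(73, 56), -1)))) = Mul(Mul(-6, 0), Add(Rational(-1, 5), Mul(Add(6, 61), Pow(Add(73, 56), -1)))) = Mul(0, Add(Rational(-1, 5), Mul(67, Pow(129, -1)))) = Mul(0, Add(Rational(-1, 5), Mul(67, Rational(1, 129)))) = Mul(0, Add(Rational(-1, 5), Rational(67, 129))) = Mul(0, Rational(206, 645)) = 0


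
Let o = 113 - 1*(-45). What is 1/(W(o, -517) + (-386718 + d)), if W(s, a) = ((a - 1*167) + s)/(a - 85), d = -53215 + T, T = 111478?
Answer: -301/98864692 ≈ -3.0446e-6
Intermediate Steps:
d = 58263 (d = -53215 + 111478 = 58263)
o = 158 (o = 113 + 45 = 158)
W(s, a) = (-167 + a + s)/(-85 + a) (W(s, a) = ((a - 167) + s)/(-85 + a) = ((-167 + a) + s)/(-85 + a) = (-167 + a + s)/(-85 + a))
1/(W(o, -517) + (-386718 + d)) = 1/((-167 - 517 + 158)/(-85 - 517) + (-386718 + 58263)) = 1/(-526/(-602) - 328455) = 1/(-1/602*(-526) - 328455) = 1/(263/301 - 328455) = 1/(-98864692/301) = -301/98864692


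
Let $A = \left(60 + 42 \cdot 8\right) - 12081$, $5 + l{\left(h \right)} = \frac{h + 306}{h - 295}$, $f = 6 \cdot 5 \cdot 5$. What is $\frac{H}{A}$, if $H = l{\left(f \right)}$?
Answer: $\frac{1181}{1694325} \approx 0.00069703$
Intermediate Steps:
$f = 150$ ($f = 30 \cdot 5 = 150$)
$l{\left(h \right)} = -5 + \frac{306 + h}{-295 + h}$ ($l{\left(h \right)} = -5 + \frac{h + 306}{h - 295} = -5 + \frac{306 + h}{-295 + h}$)
$H = - \frac{1181}{145}$ ($H = \frac{1781 - 600}{-295 + 150} = \frac{1781 - 600}{-145} = \left(- \frac{1}{145}\right) 1181 = - \frac{1181}{145} \approx -8.1448$)
$A = -11685$ ($A = \left(60 + 336\right) - 12081 = 396 - 12081 = -11685$)
$\frac{H}{A} = - \frac{1181}{145 \left(-11685\right)} = \left(- \frac{1181}{145}\right) \left(- \frac{1}{11685}\right) = \frac{1181}{1694325}$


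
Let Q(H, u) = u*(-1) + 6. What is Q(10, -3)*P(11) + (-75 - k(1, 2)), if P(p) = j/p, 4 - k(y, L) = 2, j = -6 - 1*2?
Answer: -919/11 ≈ -83.545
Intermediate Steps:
j = -8 (j = -6 - 2 = -8)
k(y, L) = 2 (k(y, L) = 4 - 1*2 = 4 - 2 = 2)
Q(H, u) = 6 - u (Q(H, u) = -u + 6 = 6 - u)
P(p) = -8/p
Q(10, -3)*P(11) + (-75 - k(1, 2)) = (6 - 1*(-3))*(-8/11) + (-75 - 1*2) = (6 + 3)*(-8*1/11) + (-75 - 2) = 9*(-8/11) - 77 = -72/11 - 77 = -919/11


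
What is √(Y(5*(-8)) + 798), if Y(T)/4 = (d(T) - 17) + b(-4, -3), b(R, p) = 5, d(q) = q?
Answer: √590 ≈ 24.290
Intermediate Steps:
Y(T) = -48 + 4*T (Y(T) = 4*((T - 17) + 5) = 4*((-17 + T) + 5) = 4*(-12 + T) = -48 + 4*T)
√(Y(5*(-8)) + 798) = √((-48 + 4*(5*(-8))) + 798) = √((-48 + 4*(-40)) + 798) = √((-48 - 160) + 798) = √(-208 + 798) = √590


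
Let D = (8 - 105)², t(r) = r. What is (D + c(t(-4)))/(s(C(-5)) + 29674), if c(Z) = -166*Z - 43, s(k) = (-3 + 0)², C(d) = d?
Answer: 10030/29683 ≈ 0.33790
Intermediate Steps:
s(k) = 9 (s(k) = (-3)² = 9)
c(Z) = -43 - 166*Z
D = 9409 (D = (-97)² = 9409)
(D + c(t(-4)))/(s(C(-5)) + 29674) = (9409 + (-43 - 166*(-4)))/(9 + 29674) = (9409 + (-43 + 664))/29683 = (9409 + 621)*(1/29683) = 10030*(1/29683) = 10030/29683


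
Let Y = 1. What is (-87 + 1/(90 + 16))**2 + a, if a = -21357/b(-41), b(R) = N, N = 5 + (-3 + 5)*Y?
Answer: 50745805/11236 ≈ 4516.4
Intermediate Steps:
N = 7 (N = 5 + (-3 + 5)*1 = 5 + 2*1 = 5 + 2 = 7)
b(R) = 7
a = -3051 (a = -21357/7 = -21357*1/7 = -3051)
(-87 + 1/(90 + 16))**2 + a = (-87 + 1/(90 + 16))**2 - 3051 = (-87 + 1/106)**2 - 3051 = (-9221/106)**2 - 3051 = 85026841/11236 - 3051 = 50745805/11236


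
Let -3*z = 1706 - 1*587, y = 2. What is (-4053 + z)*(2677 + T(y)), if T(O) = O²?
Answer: -11866106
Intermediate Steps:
z = -373 (z = -(1706 - 1*587)/3 = -(1706 - 587)/3 = -⅓*1119 = -373)
(-4053 + z)*(2677 + T(y)) = (-4053 - 373)*(2677 + 2²) = -4426*(2677 + 4) = -4426*2681 = -11866106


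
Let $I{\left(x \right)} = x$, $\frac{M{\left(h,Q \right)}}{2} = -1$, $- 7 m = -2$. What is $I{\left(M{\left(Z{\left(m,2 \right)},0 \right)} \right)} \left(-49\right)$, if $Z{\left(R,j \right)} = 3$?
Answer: $98$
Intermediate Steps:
$m = \frac{2}{7}$ ($m = \left(- \frac{1}{7}\right) \left(-2\right) = \frac{2}{7} \approx 0.28571$)
$M{\left(h,Q \right)} = -2$ ($M{\left(h,Q \right)} = 2 \left(-1\right) = -2$)
$I{\left(M{\left(Z{\left(m,2 \right)},0 \right)} \right)} \left(-49\right) = \left(-2\right) \left(-49\right) = 98$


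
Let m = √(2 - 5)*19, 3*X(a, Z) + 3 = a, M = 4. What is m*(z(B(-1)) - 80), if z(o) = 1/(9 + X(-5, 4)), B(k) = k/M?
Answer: -1517*I*√3 ≈ -2627.5*I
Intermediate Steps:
B(k) = k/4
X(a, Z) = -1 + a/3
m = 19*I*√3 (m = √(-3)*19 = (I*√3)*19 = 19*I*√3 ≈ 32.909*I)
z(o) = 3/19 (z(o) = 1/(9 + (-1 + (⅓)*(-5))) = 1/(9 + (-1 - 5/3)) = 1/(9 - 8/3) = 1/(19/3) = 3/19)
m*(z(B(-1)) - 80) = (19*I*√3)*(3/19 - 80) = (19*I*√3)*(-1517/19) = -1517*I*√3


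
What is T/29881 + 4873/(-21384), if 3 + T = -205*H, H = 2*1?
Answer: -14040155/58088664 ≈ -0.24170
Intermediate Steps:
H = 2
T = -413 (T = -3 - 205*2 = -3 - 410 = -413)
T/29881 + 4873/(-21384) = -413/29881 + 4873/(-21384) = -413*1/29881 + 4873*(-1/21384) = -413/29881 - 443/1944 = -14040155/58088664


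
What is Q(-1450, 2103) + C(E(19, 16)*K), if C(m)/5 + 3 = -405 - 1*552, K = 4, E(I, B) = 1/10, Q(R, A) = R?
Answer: -6250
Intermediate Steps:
E(I, B) = ⅒
C(m) = -4800 (C(m) = -15 + 5*(-405 - 1*552) = -15 + 5*(-405 - 552) = -15 + 5*(-957) = -15 - 4785 = -4800)
Q(-1450, 2103) + C(E(19, 16)*K) = -1450 - 4800 = -6250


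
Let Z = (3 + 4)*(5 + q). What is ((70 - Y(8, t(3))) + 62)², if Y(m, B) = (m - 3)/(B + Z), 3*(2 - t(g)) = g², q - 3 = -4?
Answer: 12666481/729 ≈ 17375.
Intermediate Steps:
q = -1 (q = 3 - 4 = -1)
Z = 28 (Z = (3 + 4)*(5 - 1) = 7*4 = 28)
t(g) = 2 - g²/3
Y(m, B) = (-3 + m)/(28 + B) (Y(m, B) = (m - 3)/(B + 28) = (-3 + m)/(28 + B))
((70 - Y(8, t(3))) + 62)² = ((70 - (-3 + 8)/(28 + (2 - ⅓*3²))) + 62)² = ((70 - 5/(28 + (2 - ⅓*9))) + 62)² = ((70 - 5/(28 + (2 - 3))) + 62)² = ((70 - 5/(28 - 1)) + 62)² = ((70 - 5/27) + 62)² = (1885/27 + 62)² = (3559/27)² = 12666481/729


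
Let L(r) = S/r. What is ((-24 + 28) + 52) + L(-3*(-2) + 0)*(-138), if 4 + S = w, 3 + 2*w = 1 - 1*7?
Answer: 503/2 ≈ 251.50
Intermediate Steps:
w = -9/2 (w = -3/2 + (1 - 1*7)/2 = -3/2 + (1 - 7)/2 = -3/2 + (1/2)*(-6) = -3/2 - 3 = -9/2 ≈ -4.5000)
S = -17/2 (S = -4 - 9/2 = -17/2 ≈ -8.5000)
L(r) = -17/(2*r)
((-24 + 28) + 52) + L(-3*(-2) + 0)*(-138) = ((-24 + 28) + 52) - 17/(2*(-3*(-2) + 0))*(-138) = (4 + 52) - 17/(2*(6 + 0))*(-138) = 56 - 17/2/6*(-138) = 56 - 17/2*1/6*(-138) = 56 - 17/12*(-138) = 56 + 391/2 = 503/2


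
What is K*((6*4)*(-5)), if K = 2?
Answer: -240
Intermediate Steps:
K*((6*4)*(-5)) = 2*((6*4)*(-5)) = 2*(24*(-5)) = 2*(-120) = -240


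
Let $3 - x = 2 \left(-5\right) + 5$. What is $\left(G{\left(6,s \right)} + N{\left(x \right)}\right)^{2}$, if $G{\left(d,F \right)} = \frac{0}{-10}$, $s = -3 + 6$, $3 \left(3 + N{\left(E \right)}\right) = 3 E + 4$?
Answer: $\frac{361}{9} \approx 40.111$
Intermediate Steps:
$x = 8$ ($x = 3 - \left(2 \left(-5\right) + 5\right) = 3 - \left(-10 + 5\right) = 3 - -5 = 3 + 5 = 8$)
$N{\left(E \right)} = - \frac{5}{3} + E$ ($N{\left(E \right)} = -3 + \frac{3 E + 4}{3} = -3 + \frac{4 + 3 E}{3} = -3 + \left(\frac{4}{3} + E\right) = - \frac{5}{3} + E$)
$s = 3$
$G{\left(d,F \right)} = 0$ ($G{\left(d,F \right)} = 0 \left(- \frac{1}{10}\right) = 0$)
$\left(G{\left(6,s \right)} + N{\left(x \right)}\right)^{2} = \left(0 + \left(- \frac{5}{3} + 8\right)\right)^{2} = \left(0 + \frac{19}{3}\right)^{2} = \left(\frac{19}{3}\right)^{2} = \frac{361}{9}$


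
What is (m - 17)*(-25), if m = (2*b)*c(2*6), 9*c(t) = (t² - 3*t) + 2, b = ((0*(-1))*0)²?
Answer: 425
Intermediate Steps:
b = 0 (b = (0*0)² = 0² = 0)
c(t) = 2/9 - t/3 + t²/9 (c(t) = ((t² - 3*t) + 2)/9 = (2 + t² - 3*t)/9 = 2/9 - t/3 + t²/9)
m = 0 (m = (2*0)*(2/9 - 2*6/3 + (2*6)²/9) = 0*(2/9 - ⅓*12 + (⅑)*12²) = 0*(2/9 - 4 + (⅑)*144) = 0*(2/9 - 4 + 16) = 0*(110/9) = 0)
(m - 17)*(-25) = (0 - 17)*(-25) = -17*(-25) = 425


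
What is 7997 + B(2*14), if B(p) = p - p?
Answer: 7997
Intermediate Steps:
B(p) = 0
7997 + B(2*14) = 7997 + 0 = 7997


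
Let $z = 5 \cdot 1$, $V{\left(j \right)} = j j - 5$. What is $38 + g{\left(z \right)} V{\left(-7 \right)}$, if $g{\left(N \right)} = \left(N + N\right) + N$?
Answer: $698$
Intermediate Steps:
$V{\left(j \right)} = -5 + j^{2}$ ($V{\left(j \right)} = j^{2} - 5 = -5 + j^{2}$)
$z = 5$
$g{\left(N \right)} = 3 N$ ($g{\left(N \right)} = 2 N + N = 3 N$)
$38 + g{\left(z \right)} V{\left(-7 \right)} = 38 + 3 \cdot 5 \left(-5 + \left(-7\right)^{2}\right) = 38 + 15 \left(-5 + 49\right) = 38 + 15 \cdot 44 = 38 + 660 = 698$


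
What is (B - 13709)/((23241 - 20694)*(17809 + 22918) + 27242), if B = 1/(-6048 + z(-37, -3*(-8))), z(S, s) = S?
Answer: -83419266/631372973435 ≈ -0.00013212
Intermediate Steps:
B = -1/6085 (B = 1/(-6048 - 37) = 1/(-6085) = -1/6085 ≈ -0.00016434)
(B - 13709)/((23241 - 20694)*(17809 + 22918) + 27242) = (-1/6085 - 13709)/((23241 - 20694)*(17809 + 22918) + 27242) = -83419266/(6085*(2547*40727 + 27242)) = -83419266/(6085*(103731669 + 27242)) = -83419266/6085/103758911 = -83419266/6085*1/103758911 = -83419266/631372973435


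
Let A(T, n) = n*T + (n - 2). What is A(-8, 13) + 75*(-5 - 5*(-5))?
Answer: 1407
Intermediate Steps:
A(T, n) = -2 + n + T*n (A(T, n) = T*n + (-2 + n) = -2 + n + T*n)
A(-8, 13) + 75*(-5 - 5*(-5)) = (-2 + 13 - 8*13) + 75*(-5 - 5*(-5)) = (-2 + 13 - 104) + 75*(-5 + 25) = -93 + 75*20 = -93 + 1500 = 1407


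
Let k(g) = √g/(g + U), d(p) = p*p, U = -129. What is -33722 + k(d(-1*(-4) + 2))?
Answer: -1045384/31 ≈ -33722.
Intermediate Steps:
d(p) = p²
k(g) = √g/(-129 + g) (k(g) = √g/(g - 129) = √g/(-129 + g))
-33722 + k(d(-1*(-4) + 2)) = -33722 + √((-1*(-4) + 2)²)/(-129 + (-1*(-4) + 2)²) = -33722 + √((4 + 2)²)/(-129 + (4 + 2)²) = -33722 + √(6²)/(-129 + 6²) = -33722 + √36/(-129 + 36) = -33722 + 6/(-93) = -33722 + 6*(-1/93) = -33722 - 2/31 = -1045384/31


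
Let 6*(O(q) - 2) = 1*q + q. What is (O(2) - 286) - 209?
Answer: -1477/3 ≈ -492.33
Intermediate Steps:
O(q) = 2 + q/3 (O(q) = 2 + (1*q + q)/6 = 2 + (q + q)/6 = 2 + (2*q)/6 = 2 + q/3)
(O(2) - 286) - 209 = ((2 + (⅓)*2) - 286) - 209 = ((2 + ⅔) - 286) - 209 = (8/3 - 286) - 209 = -850/3 - 209 = -1477/3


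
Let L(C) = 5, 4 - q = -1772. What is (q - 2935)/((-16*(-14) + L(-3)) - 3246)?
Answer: 1159/3017 ≈ 0.38416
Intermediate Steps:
q = 1776 (q = 4 - 1*(-1772) = 4 + 1772 = 1776)
(q - 2935)/((-16*(-14) + L(-3)) - 3246) = (1776 - 2935)/((-16*(-14) + 5) - 3246) = -1159/((224 + 5) - 3246) = -1159/(229 - 3246) = -1159/(-3017) = -1159*(-1/3017) = 1159/3017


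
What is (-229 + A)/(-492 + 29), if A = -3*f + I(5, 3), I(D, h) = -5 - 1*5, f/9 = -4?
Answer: 131/463 ≈ 0.28294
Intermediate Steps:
f = -36 (f = 9*(-4) = -36)
I(D, h) = -10 (I(D, h) = -5 - 5 = -10)
A = 98 (A = -3*(-36) - 10 = 108 - 10 = 98)
(-229 + A)/(-492 + 29) = (-229 + 98)/(-492 + 29) = -131/(-463) = -131*(-1/463) = 131/463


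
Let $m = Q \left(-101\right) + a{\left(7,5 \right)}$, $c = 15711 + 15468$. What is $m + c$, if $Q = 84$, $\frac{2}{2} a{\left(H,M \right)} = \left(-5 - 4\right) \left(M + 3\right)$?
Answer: $22623$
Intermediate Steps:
$a{\left(H,M \right)} = -27 - 9 M$ ($a{\left(H,M \right)} = \left(-5 - 4\right) \left(M + 3\right) = - 9 \left(3 + M\right) = -27 - 9 M$)
$c = 31179$
$m = -8556$ ($m = 84 \left(-101\right) - 72 = -8484 - 72 = -8556$)
$m + c = -8556 + 31179 = 22623$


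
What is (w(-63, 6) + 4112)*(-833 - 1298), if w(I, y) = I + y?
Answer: -8641205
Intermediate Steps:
(w(-63, 6) + 4112)*(-833 - 1298) = ((-63 + 6) + 4112)*(-833 - 1298) = (-57 + 4112)*(-2131) = 4055*(-2131) = -8641205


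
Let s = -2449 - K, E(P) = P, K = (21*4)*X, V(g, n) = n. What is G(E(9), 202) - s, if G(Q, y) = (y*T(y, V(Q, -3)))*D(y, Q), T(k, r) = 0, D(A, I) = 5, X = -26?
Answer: 265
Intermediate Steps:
K = -2184 (K = (21*4)*(-26) = 84*(-26) = -2184)
s = -265 (s = -2449 - 1*(-2184) = -2449 + 2184 = -265)
G(Q, y) = 0 (G(Q, y) = (y*0)*5 = 0*5 = 0)
G(E(9), 202) - s = 0 - 1*(-265) = 0 + 265 = 265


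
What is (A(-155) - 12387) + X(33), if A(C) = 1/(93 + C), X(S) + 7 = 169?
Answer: -757951/62 ≈ -12225.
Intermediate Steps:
X(S) = 162 (X(S) = -7 + 169 = 162)
(A(-155) - 12387) + X(33) = (1/(93 - 155) - 12387) + 162 = (1/(-62) - 12387) + 162 = (-1/62 - 12387) + 162 = -767995/62 + 162 = -757951/62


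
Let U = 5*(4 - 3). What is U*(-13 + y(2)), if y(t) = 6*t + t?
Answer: 5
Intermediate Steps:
U = 5 (U = 5*1 = 5)
y(t) = 7*t
U*(-13 + y(2)) = 5*(-13 + 7*2) = 5*(-13 + 14) = 5*1 = 5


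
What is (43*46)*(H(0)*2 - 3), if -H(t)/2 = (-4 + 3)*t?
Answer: -5934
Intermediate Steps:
H(t) = 2*t (H(t) = -2*(-4 + 3)*t = -(-2)*t = 2*t)
(43*46)*(H(0)*2 - 3) = (43*46)*((2*0)*2 - 3) = 1978*(0*2 - 3) = 1978*(0 - 3) = 1978*(-3) = -5934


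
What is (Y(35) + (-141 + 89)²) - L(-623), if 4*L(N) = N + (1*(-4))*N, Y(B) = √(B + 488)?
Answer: 8947/4 + √523 ≈ 2259.6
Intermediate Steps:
Y(B) = √(488 + B)
L(N) = -3*N/4 (L(N) = (N + (1*(-4))*N)/4 = (N - 4*N)/4 = (-3*N)/4 = -3*N/4)
(Y(35) + (-141 + 89)²) - L(-623) = (√(488 + 35) + (-141 + 89)²) - (-3)*(-623)/4 = (√523 + (-52)²) - 1*1869/4 = (√523 + 2704) - 1869/4 = (2704 + √523) - 1869/4 = 8947/4 + √523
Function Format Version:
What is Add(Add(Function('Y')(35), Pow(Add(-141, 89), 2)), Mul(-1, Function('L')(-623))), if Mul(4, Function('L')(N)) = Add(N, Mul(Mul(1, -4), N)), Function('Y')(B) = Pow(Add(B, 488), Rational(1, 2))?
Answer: Add(Rational(8947, 4), Pow(523, Rational(1, 2))) ≈ 2259.6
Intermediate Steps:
Function('Y')(B) = Pow(Add(488, B), Rational(1, 2))
Function('L')(N) = Mul(Rational(-3, 4), N) (Function('L')(N) = Mul(Rational(1, 4), Add(N, Mul(Mul(1, -4), N))) = Mul(Rational(1, 4), Add(N, Mul(-4, N))) = Mul(Rational(1, 4), Mul(-3, N)) = Mul(Rational(-3, 4), N))
Add(Add(Function('Y')(35), Pow(Add(-141, 89), 2)), Mul(-1, Function('L')(-623))) = Add(Add(Pow(Add(488, 35), Rational(1, 2)), Pow(Add(-141, 89), 2)), Mul(-1, Mul(Rational(-3, 4), -623))) = Add(Add(Pow(523, Rational(1, 2)), Pow(-52, 2)), Mul(-1, Rational(1869, 4))) = Add(Add(Pow(523, Rational(1, 2)), 2704), Rational(-1869, 4)) = Add(Add(2704, Pow(523, Rational(1, 2))), Rational(-1869, 4)) = Add(Rational(8947, 4), Pow(523, Rational(1, 2)))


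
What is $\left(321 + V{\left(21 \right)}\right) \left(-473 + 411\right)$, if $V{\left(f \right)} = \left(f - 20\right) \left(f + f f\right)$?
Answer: $-48546$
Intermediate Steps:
$V{\left(f \right)} = \left(-20 + f\right) \left(f + f^{2}\right)$
$\left(321 + V{\left(21 \right)}\right) \left(-473 + 411\right) = \left(321 + 21 \left(-20 + 21^{2} - 399\right)\right) \left(-473 + 411\right) = \left(321 + 21 \left(-20 + 441 - 399\right)\right) \left(-62\right) = \left(321 + 21 \cdot 22\right) \left(-62\right) = \left(321 + 462\right) \left(-62\right) = 783 \left(-62\right) = -48546$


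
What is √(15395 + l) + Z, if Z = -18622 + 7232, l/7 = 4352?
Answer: -11390 + 11*√379 ≈ -11176.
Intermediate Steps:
l = 30464 (l = 7*4352 = 30464)
Z = -11390
√(15395 + l) + Z = √(15395 + 30464) - 11390 = √45859 - 11390 = 11*√379 - 11390 = -11390 + 11*√379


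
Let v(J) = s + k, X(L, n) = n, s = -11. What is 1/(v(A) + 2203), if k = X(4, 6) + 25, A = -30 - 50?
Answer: 1/2223 ≈ 0.00044984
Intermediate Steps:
A = -80
k = 31 (k = 6 + 25 = 31)
v(J) = 20 (v(J) = -11 + 31 = 20)
1/(v(A) + 2203) = 1/(20 + 2203) = 1/2223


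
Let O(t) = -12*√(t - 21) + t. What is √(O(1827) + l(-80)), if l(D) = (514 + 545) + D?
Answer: √(2806 - 12*√1806) ≈ 47.917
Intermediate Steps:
l(D) = 1059 + D
O(t) = t - 12*√(-21 + t) (O(t) = -12*√(-21 + t) + t = t - 12*√(-21 + t))
√(O(1827) + l(-80)) = √((1827 - 12*√(-21 + 1827)) + (1059 - 80)) = √((1827 - 12*√1806) + 979) = √(2806 - 12*√1806)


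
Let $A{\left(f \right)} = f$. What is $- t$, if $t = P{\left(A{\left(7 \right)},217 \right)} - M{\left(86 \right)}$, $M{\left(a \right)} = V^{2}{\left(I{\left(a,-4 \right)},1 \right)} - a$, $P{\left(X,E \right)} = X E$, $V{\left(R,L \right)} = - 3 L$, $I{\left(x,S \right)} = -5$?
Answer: $-1596$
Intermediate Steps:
$P{\left(X,E \right)} = E X$
$M{\left(a \right)} = 9 - a$ ($M{\left(a \right)} = \left(\left(-3\right) 1\right)^{2} - a = \left(-3\right)^{2} - a = 9 - a$)
$t = 1596$ ($t = 217 \cdot 7 - \left(9 - 86\right) = 1519 - \left(9 - 86\right) = 1519 - -77 = 1519 + 77 = 1596$)
$- t = \left(-1\right) 1596 = -1596$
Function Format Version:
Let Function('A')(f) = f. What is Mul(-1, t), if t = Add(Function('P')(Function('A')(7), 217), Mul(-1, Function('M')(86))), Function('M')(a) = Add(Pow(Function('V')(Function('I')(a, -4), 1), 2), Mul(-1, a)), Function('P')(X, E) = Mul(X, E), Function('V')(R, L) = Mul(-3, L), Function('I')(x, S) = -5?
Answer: -1596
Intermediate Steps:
Function('P')(X, E) = Mul(E, X)
Function('M')(a) = Add(9, Mul(-1, a)) (Function('M')(a) = Add(Pow(Mul(-3, 1), 2), Mul(-1, a)) = Add(Pow(-3, 2), Mul(-1, a)) = Add(9, Mul(-1, a)))
t = 1596 (t = Add(Mul(217, 7), Mul(-1, Add(9, Mul(-1, 86)))) = Add(1519, Mul(-1, Add(9, -86))) = Add(1519, Mul(-1, -77)) = Add(1519, 77) = 1596)
Mul(-1, t) = Mul(-1, 1596) = -1596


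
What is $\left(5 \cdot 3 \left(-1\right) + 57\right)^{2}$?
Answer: $1764$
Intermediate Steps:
$\left(5 \cdot 3 \left(-1\right) + 57\right)^{2} = \left(15 \left(-1\right) + 57\right)^{2} = \left(-15 + 57\right)^{2} = 42^{2} = 1764$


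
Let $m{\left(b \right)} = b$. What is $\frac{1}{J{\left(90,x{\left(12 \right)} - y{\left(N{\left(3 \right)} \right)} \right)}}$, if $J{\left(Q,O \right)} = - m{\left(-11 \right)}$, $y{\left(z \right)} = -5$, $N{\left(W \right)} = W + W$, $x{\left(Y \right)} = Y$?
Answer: $\frac{1}{11} \approx 0.090909$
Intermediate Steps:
$N{\left(W \right)} = 2 W$
$J{\left(Q,O \right)} = 11$ ($J{\left(Q,O \right)} = \left(-1\right) \left(-11\right) = 11$)
$\frac{1}{J{\left(90,x{\left(12 \right)} - y{\left(N{\left(3 \right)} \right)} \right)}} = \frac{1}{11}$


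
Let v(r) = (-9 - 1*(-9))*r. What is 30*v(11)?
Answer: 0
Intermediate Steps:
v(r) = 0 (v(r) = (-9 + 9)*r = 0*r = 0)
30*v(11) = 30*0 = 0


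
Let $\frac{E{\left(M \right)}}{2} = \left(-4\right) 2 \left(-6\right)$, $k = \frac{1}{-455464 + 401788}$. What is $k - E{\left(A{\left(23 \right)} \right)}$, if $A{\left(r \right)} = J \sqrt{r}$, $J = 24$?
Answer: $- \frac{5152897}{53676} \approx -96.0$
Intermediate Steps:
$k = - \frac{1}{53676}$ ($k = \frac{1}{-53676} = - \frac{1}{53676} \approx -1.863 \cdot 10^{-5}$)
$A{\left(r \right)} = 24 \sqrt{r}$
$E{\left(M \right)} = 96$ ($E{\left(M \right)} = 2 \left(-4\right) 2 \left(-6\right) = 2 \left(\left(-8\right) \left(-6\right)\right) = 2 \cdot 48 = 96$)
$k - E{\left(A{\left(23 \right)} \right)} = - \frac{1}{53676} - 96 = - \frac{5152897}{53676}$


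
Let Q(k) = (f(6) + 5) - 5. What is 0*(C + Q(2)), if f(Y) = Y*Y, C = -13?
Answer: 0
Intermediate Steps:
f(Y) = Y²
Q(k) = 36 (Q(k) = (6² + 5) - 5 = (36 + 5) - 5 = 41 - 5 = 36)
0*(C + Q(2)) = 0*(-13 + 36) = 0*23 = 0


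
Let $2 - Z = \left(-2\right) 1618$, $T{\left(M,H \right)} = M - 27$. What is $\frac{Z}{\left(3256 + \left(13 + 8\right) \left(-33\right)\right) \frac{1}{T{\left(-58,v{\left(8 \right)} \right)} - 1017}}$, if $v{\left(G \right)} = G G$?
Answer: $- \frac{3568276}{2563} \approx -1392.2$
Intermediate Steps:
$v{\left(G \right)} = G^{2}$
$T{\left(M,H \right)} = -27 + M$
$Z = 3238$ ($Z = 2 - \left(-2\right) 1618 = 2 - -3236 = 2 + 3236 = 3238$)
$\frac{Z}{\left(3256 + \left(13 + 8\right) \left(-33\right)\right) \frac{1}{T{\left(-58,v{\left(8 \right)} \right)} - 1017}} = \frac{3238}{\left(3256 + \left(13 + 8\right) \left(-33\right)\right) \frac{1}{\left(-27 - 58\right) - 1017}} = \frac{3238}{\left(3256 + 21 \left(-33\right)\right) \frac{1}{-85 - 1017}} = \frac{3238}{\left(3256 - 693\right) \frac{1}{-1102}} = \frac{3238}{2563 \left(- \frac{1}{1102}\right)} = \frac{3238}{- \frac{2563}{1102}} = 3238 \left(- \frac{1102}{2563}\right) = - \frac{3568276}{2563}$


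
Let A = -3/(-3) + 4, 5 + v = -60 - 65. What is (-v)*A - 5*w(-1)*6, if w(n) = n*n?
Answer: 620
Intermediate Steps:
w(n) = n²
v = -130 (v = -5 + (-60 - 65) = -5 - 125 = -130)
A = 5 (A = -3*(-⅓) + 4 = 1 + 4 = 5)
(-v)*A - 5*w(-1)*6 = -1*(-130)*5 - 5*(-1)²*6 = 130*5 - 5*1*6 = 650 - 5*6 = 650 - 30 = 620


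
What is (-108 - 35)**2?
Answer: 20449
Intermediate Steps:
(-108 - 35)**2 = (-143)**2 = 20449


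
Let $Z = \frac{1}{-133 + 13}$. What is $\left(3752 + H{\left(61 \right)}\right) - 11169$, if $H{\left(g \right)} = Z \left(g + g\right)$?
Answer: $- \frac{445081}{60} \approx -7418.0$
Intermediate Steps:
$Z = - \frac{1}{120}$ ($Z = \frac{1}{-120} = - \frac{1}{120} \approx -0.0083333$)
$H{\left(g \right)} = - \frac{g}{60}$ ($H{\left(g \right)} = - \frac{g + g}{120} = - \frac{2 g}{120} = - \frac{g}{60}$)
$\left(3752 + H{\left(61 \right)}\right) - 11169 = \left(3752 - \frac{61}{60}\right) - 11169 = \frac{225059}{60} - 11169 = - \frac{445081}{60}$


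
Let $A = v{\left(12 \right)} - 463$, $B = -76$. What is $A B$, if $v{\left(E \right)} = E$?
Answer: $34276$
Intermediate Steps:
$A = -451$ ($A = 12 - 463 = -451$)
$A B = \left(-451\right) \left(-76\right) = 34276$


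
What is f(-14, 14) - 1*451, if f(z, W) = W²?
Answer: -255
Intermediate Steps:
f(-14, 14) - 1*451 = 14² - 1*451 = 196 - 451 = -255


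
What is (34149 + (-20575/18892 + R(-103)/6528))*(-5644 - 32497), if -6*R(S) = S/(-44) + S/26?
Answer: -15312957485454572337/11757171712 ≈ -1.3024e+9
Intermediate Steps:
R(S) = -3*S/1144 (R(S) = -(S/(-44) + S/26)/6 = -(S*(-1/44) + S*(1/26))/6 = -(-S/44 + S/26)/6 = -3*S/1144)
(34149 + (-20575/18892 + R(-103)/6528))*(-5644 - 32497) = (34149 + (-20575/18892 - 3/1144*(-103)/6528))*(-5644 - 32497) = (34149 + (-20575*1/18892 + (309/1144)*(1/6528)))*(-38141) = (34149 + (-20575/18892 + 103/2489344))*(-38141) = (34149 - 12804076731/11757171712)*(-38141) = (401482852716357/11757171712)*(-38141) = -15312957485454572337/11757171712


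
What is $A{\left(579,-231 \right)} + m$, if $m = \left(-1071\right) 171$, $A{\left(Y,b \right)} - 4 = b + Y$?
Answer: $-182789$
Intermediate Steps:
$A{\left(Y,b \right)} = 4 + Y + b$ ($A{\left(Y,b \right)} = 4 + \left(b + Y\right) = 4 + \left(Y + b\right) = 4 + Y + b$)
$m = -183141$
$A{\left(579,-231 \right)} + m = \left(4 + 579 - 231\right) - 183141 = 352 - 183141 = -182789$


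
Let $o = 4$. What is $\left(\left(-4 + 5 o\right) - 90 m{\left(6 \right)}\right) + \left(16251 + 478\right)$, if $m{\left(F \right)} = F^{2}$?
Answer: $13505$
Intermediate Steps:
$\left(\left(-4 + 5 o\right) - 90 m{\left(6 \right)}\right) + \left(16251 + 478\right) = \left(\left(-4 + 5 \cdot 4\right) - 90 \cdot 6^{2}\right) + \left(16251 + 478\right) = \left(\left(-4 + 20\right) - 3240\right) + 16729 = \left(16 - 3240\right) + 16729 = -3224 + 16729 = 13505$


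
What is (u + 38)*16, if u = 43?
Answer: 1296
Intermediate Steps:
(u + 38)*16 = (43 + 38)*16 = 81*16 = 1296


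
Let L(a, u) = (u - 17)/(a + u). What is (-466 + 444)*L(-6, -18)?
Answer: -385/12 ≈ -32.083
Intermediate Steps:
L(a, u) = (-17 + u)/(a + u)
(-466 + 444)*L(-6, -18) = (-466 + 444)*((-17 - 18)/(-6 - 18)) = -22*(-35)/(-24) = -(-11)*(-35)/12 = -22*35/24 = -385/12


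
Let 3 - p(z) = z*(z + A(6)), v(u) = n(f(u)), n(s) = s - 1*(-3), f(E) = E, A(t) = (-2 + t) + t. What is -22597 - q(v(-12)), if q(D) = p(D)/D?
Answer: -67787/3 ≈ -22596.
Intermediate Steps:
A(t) = -2 + 2*t
n(s) = 3 + s (n(s) = s + 3 = 3 + s)
v(u) = 3 + u
p(z) = 3 - z*(10 + z) (p(z) = 3 - z*(z + (-2 + 2*6)) = 3 - z*(z + (-2 + 12)) = 3 - z*(z + 10) = 3 - z*(10 + z))
q(D) = (3 - D**2 - 10*D)/D
-22597 - q(v(-12)) = -22597 - (-10 - (3 - 12) + 3/(3 - 12)) = -22597 - (-10 - 1*(-9) + 3/(-9)) = -22597 - (-10 + 9 + 3*(-1/9)) = -22597 - (-10 + 9 - 1/3) = -22597 - 1*(-4/3) = -22597 + 4/3 = -67787/3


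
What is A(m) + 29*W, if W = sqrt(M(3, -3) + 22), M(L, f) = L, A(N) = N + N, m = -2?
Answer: 141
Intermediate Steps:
A(N) = 2*N
W = 5 (W = sqrt(3 + 22) = sqrt(25) = 5)
A(m) + 29*W = 2*(-2) + 29*5 = -4 + 145 = 141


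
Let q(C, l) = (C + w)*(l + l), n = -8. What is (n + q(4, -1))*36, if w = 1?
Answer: -648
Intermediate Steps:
q(C, l) = 2*l*(1 + C) (q(C, l) = (C + 1)*(l + l) = (1 + C)*(2*l) = 2*l*(1 + C))
(n + q(4, -1))*36 = (-8 + 2*(-1)*(1 + 4))*36 = (-8 + 2*(-1)*5)*36 = (-8 - 10)*36 = -18*36 = -648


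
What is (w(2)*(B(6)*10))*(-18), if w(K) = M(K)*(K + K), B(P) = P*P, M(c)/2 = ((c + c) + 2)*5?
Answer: -1555200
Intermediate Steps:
M(c) = 20 + 20*c (M(c) = 2*(((c + c) + 2)*5) = 2*((2*c + 2)*5) = 2*((2 + 2*c)*5) = 2*(10 + 10*c) = 20 + 20*c)
B(P) = P²
w(K) = 2*K*(20 + 20*K) (w(K) = (20 + 20*K)*(K + K) = (20 + 20*K)*(2*K) = 2*K*(20 + 20*K))
(w(2)*(B(6)*10))*(-18) = ((40*2*(1 + 2))*(6²*10))*(-18) = ((40*2*3)*(36*10))*(-18) = (240*360)*(-18) = 86400*(-18) = -1555200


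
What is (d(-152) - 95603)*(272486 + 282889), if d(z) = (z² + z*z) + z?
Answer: -27517165125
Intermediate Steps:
d(z) = z + 2*z² (d(z) = (z² + z²) + z = 2*z² + z = z + 2*z²)
(d(-152) - 95603)*(272486 + 282889) = (-152*(1 + 2*(-152)) - 95603)*(272486 + 282889) = (-152*(1 - 304) - 95603)*555375 = (-152*(-303) - 95603)*555375 = (46056 - 95603)*555375 = -49547*555375 = -27517165125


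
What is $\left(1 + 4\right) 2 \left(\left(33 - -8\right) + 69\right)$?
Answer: $1100$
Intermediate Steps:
$\left(1 + 4\right) 2 \left(\left(33 - -8\right) + 69\right) = 5 \cdot 2 \left(\left(33 + 8\right) + 69\right) = 10 \left(41 + 69\right) = 10 \cdot 110 = 1100$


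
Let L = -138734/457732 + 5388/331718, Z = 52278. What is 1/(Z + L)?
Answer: 37959485894/1984435114990283 ≈ 1.9129e-5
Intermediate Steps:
L = -10888576249/37959485894 (L = -138734*1/457732 + 5388*(1/331718) = -69367/228866 + 2694/165859 = -10888576249/37959485894 ≈ -0.28685)
1/(Z + L) = 1/(52278 - 10888576249/37959485894) = 1/(1984435114990283/37959485894) = 37959485894/1984435114990283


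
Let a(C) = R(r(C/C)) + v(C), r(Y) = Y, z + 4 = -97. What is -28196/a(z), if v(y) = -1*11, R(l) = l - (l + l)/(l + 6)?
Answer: 49343/18 ≈ 2741.3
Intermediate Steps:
z = -101 (z = -4 - 97 = -101)
R(l) = l - 2*l/(6 + l)
v(y) = -11
a(C) = -72/7 (a(C) = (C/C)*(4 + C/C)/(6 + C/C) - 11 = 1*(4 + 1)/(6 + 1) - 11 = 1*5/7 - 11 = 1*(⅐)*5 - 11 = 5/7 - 11 = -72/7)
-28196/a(z) = -28196/(-72/7) = -28196*(-7/72) = 49343/18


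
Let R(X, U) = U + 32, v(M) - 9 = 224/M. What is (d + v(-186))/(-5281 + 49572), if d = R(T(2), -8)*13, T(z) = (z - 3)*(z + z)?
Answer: 29741/4119063 ≈ 0.0072203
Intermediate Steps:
v(M) = 9 + 224/M
T(z) = 2*z*(-3 + z) (T(z) = (-3 + z)*(2*z) = 2*z*(-3 + z))
R(X, U) = 32 + U
d = 312 (d = (32 - 8)*13 = 24*13 = 312)
(d + v(-186))/(-5281 + 49572) = (312 + (9 + 224/(-186)))/(-5281 + 49572) = (312 + (9 + 224*(-1/186)))/44291 = (312 + (9 - 112/93))*(1/44291) = (312 + 725/93)*(1/44291) = (29741/93)*(1/44291) = 29741/4119063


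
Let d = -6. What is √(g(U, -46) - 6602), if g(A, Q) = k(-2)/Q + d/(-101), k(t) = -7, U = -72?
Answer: I*√142501689214/4646 ≈ 81.251*I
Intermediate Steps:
g(A, Q) = 6/101 - 7/Q (g(A, Q) = -7/Q - 6/(-101) = -7/Q - 6*(-1/101) = -7/Q + 6/101 = 6/101 - 7/Q)
√(g(U, -46) - 6602) = √((6/101 - 7/(-46)) - 6602) = √((6/101 - 7*(-1/46)) - 6602) = √((6/101 + 7/46) - 6602) = √(983/4646 - 6602) = √(-30671909/4646) = I*√142501689214/4646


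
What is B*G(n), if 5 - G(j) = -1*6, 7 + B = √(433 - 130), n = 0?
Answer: -77 + 11*√303 ≈ 114.48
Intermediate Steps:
B = -7 + √303 (B = -7 + √(433 - 130) = -7 + √303 ≈ 10.407)
G(j) = 11 (G(j) = 5 - (-1)*6 = 5 - 1*(-6) = 5 + 6 = 11)
B*G(n) = (-7 + √303)*11 = -77 + 11*√303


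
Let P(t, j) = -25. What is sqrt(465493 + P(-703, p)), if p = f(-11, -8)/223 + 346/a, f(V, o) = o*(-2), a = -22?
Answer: 2*sqrt(116367) ≈ 682.25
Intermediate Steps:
f(V, o) = -2*o
p = -38403/2453 (p = -2*(-8)/223 + 346/(-22) = 16*(1/223) + 346*(-1/22) = 16/223 - 173/11 = -38403/2453 ≈ -15.656)
sqrt(465493 + P(-703, p)) = sqrt(465493 - 25) = sqrt(465468) = 2*sqrt(116367)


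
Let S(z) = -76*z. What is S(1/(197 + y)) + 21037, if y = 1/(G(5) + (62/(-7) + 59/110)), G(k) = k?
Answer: 10580554151/502959 ≈ 21037.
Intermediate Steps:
y = -770/2557 (y = 1/(5 + (62/(-7) + 59/110)) = 1/(5 + (62*(-⅐) + 59*(1/110))) = 1/(5 + (-62/7 + 59/110)) = 1/(5 - 6407/770) = 1/(-2557/770) = -770/2557 ≈ -0.30113)
S(1/(197 + y)) + 21037 = -76/(197 - 770/2557) + 21037 = -76/502959/2557 + 21037 = -76*2557/502959 + 21037 = -194332/502959 + 21037 = 10580554151/502959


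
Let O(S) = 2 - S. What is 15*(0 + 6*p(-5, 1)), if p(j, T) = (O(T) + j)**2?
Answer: 1440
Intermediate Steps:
p(j, T) = (2 + j - T)**2 (p(j, T) = ((2 - T) + j)**2 = (2 + j - T)**2)
15*(0 + 6*p(-5, 1)) = 15*(0 + 6*(2 - 5 - 1*1)**2) = 15*(0 + 6*(2 - 5 - 1)**2) = 15*(0 + 6*(-4)**2) = 15*(0 + 6*16) = 15*(0 + 96) = 15*96 = 1440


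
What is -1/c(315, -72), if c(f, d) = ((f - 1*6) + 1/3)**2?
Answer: -9/861184 ≈ -1.0451e-5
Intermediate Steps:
c(f, d) = (-17/3 + f)**2 (c(f, d) = ((f - 6) + 1/3)**2 = ((-6 + f) + 1/3)**2 = (-17/3 + f)**2)
-1/c(315, -72) = -1/((-17 + 3*315)**2/9) = -1/((-17 + 945)**2/9) = -1/((1/9)*928**2) = -1/((1/9)*861184) = -1/861184/9 = -1*9/861184 = -9/861184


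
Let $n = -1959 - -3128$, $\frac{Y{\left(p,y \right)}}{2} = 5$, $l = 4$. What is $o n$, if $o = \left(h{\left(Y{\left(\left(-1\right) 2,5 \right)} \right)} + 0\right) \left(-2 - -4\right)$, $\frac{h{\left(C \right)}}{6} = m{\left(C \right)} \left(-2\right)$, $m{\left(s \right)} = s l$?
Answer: $-1122240$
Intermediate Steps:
$Y{\left(p,y \right)} = 10$ ($Y{\left(p,y \right)} = 2 \cdot 5 = 10$)
$m{\left(s \right)} = 4 s$ ($m{\left(s \right)} = s 4 = 4 s$)
$n = 1169$ ($n = -1959 + 3128 = 1169$)
$h{\left(C \right)} = - 48 C$ ($h{\left(C \right)} = 6 \cdot 4 C \left(-2\right) = 6 \left(- 8 C\right) = - 48 C$)
$o = -960$ ($o = \left(\left(-48\right) 10 + 0\right) \left(-2 - -4\right) = \left(-480 + 0\right) \left(-2 + 4\right) = \left(-480\right) 2 = -960$)
$o n = \left(-960\right) 1169 = -1122240$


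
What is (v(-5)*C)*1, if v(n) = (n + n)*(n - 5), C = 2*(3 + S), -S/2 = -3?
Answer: 1800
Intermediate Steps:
S = 6 (S = -2*(-3) = 6)
C = 18 (C = 2*(3 + 6) = 2*9 = 18)
v(n) = 2*n*(-5 + n) (v(n) = (2*n)*(-5 + n) = 2*n*(-5 + n))
(v(-5)*C)*1 = ((2*(-5)*(-5 - 5))*18)*1 = ((2*(-5)*(-10))*18)*1 = (100*18)*1 = 1800*1 = 1800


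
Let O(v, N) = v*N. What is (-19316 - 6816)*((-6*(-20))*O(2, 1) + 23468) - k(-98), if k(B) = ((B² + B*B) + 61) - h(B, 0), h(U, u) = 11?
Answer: -619556714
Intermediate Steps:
O(v, N) = N*v
k(B) = 50 + 2*B² (k(B) = ((B² + B*B) + 61) - 1*11 = ((B² + B²) + 61) - 11 = (2*B² + 61) - 11 = (61 + 2*B²) - 11 = 50 + 2*B²)
(-19316 - 6816)*((-6*(-20))*O(2, 1) + 23468) - k(-98) = (-19316 - 6816)*((-6*(-20))*(1*2) + 23468) - (50 + 2*(-98)²) = -26132*(120*2 + 23468) - (50 + 2*9604) = -26132*(240 + 23468) - (50 + 19208) = -26132*23708 - 1*19258 = -619537456 - 19258 = -619556714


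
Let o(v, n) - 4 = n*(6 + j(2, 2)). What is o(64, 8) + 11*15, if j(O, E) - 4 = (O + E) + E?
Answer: 297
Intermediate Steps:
j(O, E) = 4 + O + 2*E (j(O, E) = 4 + ((O + E) + E) = 4 + ((E + O) + E) = 4 + (O + 2*E) = 4 + O + 2*E)
o(v, n) = 4 + 16*n (o(v, n) = 4 + n*(6 + (4 + 2 + 2*2)) = 4 + n*(6 + (4 + 2 + 4)) = 4 + n*(6 + 10) = 4 + n*16 = 4 + 16*n)
o(64, 8) + 11*15 = (4 + 16*8) + 11*15 = (4 + 128) + 165 = 132 + 165 = 297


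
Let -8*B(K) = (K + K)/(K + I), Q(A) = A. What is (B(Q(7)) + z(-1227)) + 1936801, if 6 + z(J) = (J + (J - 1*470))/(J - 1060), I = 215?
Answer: 3933354327023/2030856 ≈ 1.9368e+6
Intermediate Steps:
z(J) = -6 + (-470 + 2*J)/(-1060 + J) (z(J) = -6 + (J + (J - 1*470))/(J - 1060) = -6 + (J + (J - 470))/(-1060 + J) = -6 + (J + (-470 + J))/(-1060 + J) = -6 + (-470 + 2*J)/(-1060 + J))
B(K) = -K/(4*(215 + K)) (B(K) = -(K + K)/(8*(K + 215)) = -2*K/(8*(215 + K)) = -K/(4*(215 + K)))
(B(Q(7)) + z(-1227)) + 1936801 = (-1*7/(860 + 4*7) + 2*(2945 - 2*(-1227))/(-1060 - 1227)) + 1936801 = (-1*7/(860 + 28) + 2*(2945 + 2454)/(-2287)) + 1936801 = (-1*7/888 + 2*(-1/2287)*5399) + 1936801 = (-1*7*1/888 - 10798/2287) + 1936801 = (-7/888 - 10798/2287) + 1936801 = -9604633/2030856 + 1936801 = 3933354327023/2030856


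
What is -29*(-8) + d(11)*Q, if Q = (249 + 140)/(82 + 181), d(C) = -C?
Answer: 56737/263 ≈ 215.73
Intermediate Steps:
Q = 389/263 ≈ 1.4791
-29*(-8) + d(11)*Q = -29*(-8) - 1*11*(389/263) = 232 - 11*389/263 = 232 - 4279/263 = 56737/263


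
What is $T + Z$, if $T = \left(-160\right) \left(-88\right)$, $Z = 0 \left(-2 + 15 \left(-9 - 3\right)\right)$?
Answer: $14080$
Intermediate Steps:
$Z = 0$ ($Z = 0 \left(-2 + 15 \left(-9 - 3\right)\right) = 0 \left(-2 + 15 \left(-12\right)\right) = 0 \left(-2 - 180\right) = 0 \left(-182\right) = 0$)
$T = 14080$
$T + Z = 14080 + 0 = 14080$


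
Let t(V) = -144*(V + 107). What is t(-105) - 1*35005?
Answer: -35293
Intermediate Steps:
t(V) = -15408 - 144*V (t(V) = -144*(107 + V) = -15408 - 144*V)
t(-105) - 1*35005 = (-15408 - 144*(-105)) - 1*35005 = (-15408 + 15120) - 35005 = -288 - 35005 = -35293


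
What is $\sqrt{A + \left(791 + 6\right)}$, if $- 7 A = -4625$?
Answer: $\frac{2 \sqrt{17857}}{7} \approx 38.18$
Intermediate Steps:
$A = \frac{4625}{7}$ ($A = \left(- \frac{1}{7}\right) \left(-4625\right) = \frac{4625}{7} \approx 660.71$)
$\sqrt{A + \left(791 + 6\right)} = \sqrt{\frac{4625}{7} + \left(791 + 6\right)} = \sqrt{\frac{4625}{7} + 797} = \sqrt{\frac{10204}{7}} = \frac{2 \sqrt{17857}}{7}$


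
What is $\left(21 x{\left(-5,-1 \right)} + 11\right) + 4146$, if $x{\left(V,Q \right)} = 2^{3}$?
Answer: $4325$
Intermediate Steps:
$x{\left(V,Q \right)} = 8$
$\left(21 x{\left(-5,-1 \right)} + 11\right) + 4146 = \left(21 \cdot 8 + 11\right) + 4146 = \left(168 + 11\right) + 4146 = 179 + 4146 = 4325$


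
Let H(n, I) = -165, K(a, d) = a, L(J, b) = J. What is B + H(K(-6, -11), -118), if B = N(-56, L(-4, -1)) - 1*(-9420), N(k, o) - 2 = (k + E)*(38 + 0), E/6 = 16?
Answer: 10777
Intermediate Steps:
E = 96 (E = 6*16 = 96)
N(k, o) = 3650 + 38*k (N(k, o) = 2 + (k + 96)*(38 + 0) = 2 + (96 + k)*38 = 2 + (3648 + 38*k) = 3650 + 38*k)
B = 10942 (B = (3650 + 38*(-56)) - 1*(-9420) = (3650 - 2128) + 9420 = 1522 + 9420 = 10942)
B + H(K(-6, -11), -118) = 10942 - 165 = 10777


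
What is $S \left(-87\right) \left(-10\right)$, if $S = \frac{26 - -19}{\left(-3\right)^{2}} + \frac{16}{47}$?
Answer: $\frac{218370}{47} \approx 4646.2$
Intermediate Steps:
$S = \frac{251}{47}$ ($S = \frac{26 + 19}{9} + 16 \cdot \frac{1}{47} = 45 \cdot \frac{1}{9} + \frac{16}{47} = 5 + \frac{16}{47} = \frac{251}{47} \approx 5.3404$)
$S \left(-87\right) \left(-10\right) = \frac{251}{47} \left(-87\right) \left(-10\right) = \left(- \frac{21837}{47}\right) \left(-10\right) = \frac{218370}{47}$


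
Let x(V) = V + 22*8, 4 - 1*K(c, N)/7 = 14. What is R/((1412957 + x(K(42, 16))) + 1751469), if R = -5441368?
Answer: -1360342/791133 ≈ -1.7195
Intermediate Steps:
K(c, N) = -70 (K(c, N) = 28 - 7*14 = 28 - 98 = -70)
x(V) = 176 + V (x(V) = V + 176 = 176 + V)
R/((1412957 + x(K(42, 16))) + 1751469) = -5441368/((1412957 + (176 - 70)) + 1751469) = -5441368/((1412957 + 106) + 1751469) = -5441368/(1413063 + 1751469) = -5441368/3164532 = -5441368*1/3164532 = -1360342/791133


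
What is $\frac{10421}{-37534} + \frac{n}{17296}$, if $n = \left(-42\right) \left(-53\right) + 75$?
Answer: $- \frac{46937941}{324594032} \approx -0.14461$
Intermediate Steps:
$n = 2301$ ($n = 2226 + 75 = 2301$)
$\frac{10421}{-37534} + \frac{n}{17296} = \frac{10421}{-37534} + \frac{2301}{17296} = 10421 \left(- \frac{1}{37534}\right) + 2301 \cdot \frac{1}{17296} = - \frac{10421}{37534} + \frac{2301}{17296} = - \frac{46937941}{324594032}$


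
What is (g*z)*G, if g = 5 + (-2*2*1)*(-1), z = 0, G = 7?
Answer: 0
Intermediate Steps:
g = 9 (g = 5 - 4*1*(-1) = 5 - 4*(-1) = 5 + 4 = 9)
(g*z)*G = (9*0)*7 = 0*7 = 0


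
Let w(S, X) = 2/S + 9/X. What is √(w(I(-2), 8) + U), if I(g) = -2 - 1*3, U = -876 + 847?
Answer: I*√11310/20 ≈ 5.3174*I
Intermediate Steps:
U = -29
I(g) = -5 (I(g) = -2 - 3 = -5)
√(w(I(-2), 8) + U) = √((2/(-5) + 9/8) - 29) = √((2*(-⅕) + 9*(⅛)) - 29) = √((-⅖ + 9/8) - 29) = √(29/40 - 29) = √(-1131/40) = I*√11310/20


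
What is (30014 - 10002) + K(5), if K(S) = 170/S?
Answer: 20046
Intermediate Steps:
(30014 - 10002) + K(5) = (30014 - 10002) + 170/5 = 20012 + 170*(⅕) = 20012 + 34 = 20046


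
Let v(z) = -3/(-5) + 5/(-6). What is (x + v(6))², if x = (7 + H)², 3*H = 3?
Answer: 3659569/900 ≈ 4066.2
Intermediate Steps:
H = 1 (H = (⅓)*3 = 1)
v(z) = -7/30 (v(z) = -3*(-⅕) + 5*(-⅙) = ⅗ - ⅚ = -7/30)
x = 64 (x = (7 + 1)² = 8² = 64)
(x + v(6))² = (64 - 7/30)² = (1913/30)² = 3659569/900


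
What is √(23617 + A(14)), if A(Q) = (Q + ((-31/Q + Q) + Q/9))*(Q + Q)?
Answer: √219443/3 ≈ 156.15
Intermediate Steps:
A(Q) = 2*Q*(-31/Q + 19*Q/9) (A(Q) = (Q + ((Q - 31/Q) + Q*(⅑)))*(2*Q) = (Q + ((Q - 31/Q) + Q/9))*(2*Q) = (Q + (-31/Q + 10*Q/9))*(2*Q) = (-31/Q + 19*Q/9)*(2*Q) = 2*Q*(-31/Q + 19*Q/9))
√(23617 + A(14)) = √(23617 + (-62 + (38/9)*14²)) = √(23617 + (-62 + (38/9)*196)) = √(23617 + (-62 + 7448/9)) = √(23617 + 6890/9) = √(219443/9) = √219443/3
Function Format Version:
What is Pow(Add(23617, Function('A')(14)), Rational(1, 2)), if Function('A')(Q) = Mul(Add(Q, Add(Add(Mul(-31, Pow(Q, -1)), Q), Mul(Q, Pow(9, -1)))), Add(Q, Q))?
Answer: Mul(Rational(1, 3), Pow(219443, Rational(1, 2))) ≈ 156.15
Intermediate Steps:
Function('A')(Q) = Mul(2, Q, Add(Mul(-31, Pow(Q, -1)), Mul(Rational(19, 9), Q))) (Function('A')(Q) = Mul(Add(Q, Add(Add(Q, Mul(-31, Pow(Q, -1))), Mul(Q, Rational(1, 9)))), Mul(2, Q)) = Mul(Add(Q, Add(Add(Q, Mul(-31, Pow(Q, -1))), Mul(Rational(1, 9), Q))), Mul(2, Q)) = Mul(Add(Q, Add(Mul(-31, Pow(Q, -1)), Mul(Rational(10, 9), Q))), Mul(2, Q)) = Mul(Add(Mul(-31, Pow(Q, -1)), Mul(Rational(19, 9), Q)), Mul(2, Q)) = Mul(2, Q, Add(Mul(-31, Pow(Q, -1)), Mul(Rational(19, 9), Q))))
Pow(Add(23617, Function('A')(14)), Rational(1, 2)) = Pow(Add(23617, Add(-62, Mul(Rational(38, 9), Pow(14, 2)))), Rational(1, 2)) = Pow(Add(23617, Add(-62, Mul(Rational(38, 9), 196))), Rational(1, 2)) = Pow(Add(23617, Add(-62, Rational(7448, 9))), Rational(1, 2)) = Pow(Add(23617, Rational(6890, 9)), Rational(1, 2)) = Pow(Rational(219443, 9), Rational(1, 2)) = Mul(Rational(1, 3), Pow(219443, Rational(1, 2)))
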